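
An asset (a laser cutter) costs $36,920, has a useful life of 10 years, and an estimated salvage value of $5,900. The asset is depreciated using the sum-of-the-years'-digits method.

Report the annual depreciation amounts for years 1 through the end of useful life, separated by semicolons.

$5,640; $5,076; $4,512; $3,948; $3,384; $2,820; $2,256; $1,692; $1,128; $564

Depreciable base = $36,920 − $5,900 = $31,020.
Sum of the years' digits = 10+9+8+7+6+5+4+3+2+1 = 55.
Year 1: $31,020 × 10/55 = $5,640. Book value $31,280.
Year 2: $31,020 × 9/55 = $5,076. Book value $26,204.
Year 3: $31,020 × 8/55 = $4,512. Book value $21,692.
Year 4: $31,020 × 7/55 = $3,948. Book value $17,744.
Year 5: $31,020 × 6/55 = $3,384. Book value $14,360.
Year 6: $31,020 × 5/55 = $2,820. Book value $11,540.
Year 7: $31,020 × 4/55 = $2,256. Book value $9,284.
Year 8: $31,020 × 3/55 = $1,692. Book value $7,592.
Year 9: $31,020 × 2/55 = $1,128. Book value $6,464.
Year 10: $31,020 × 1/55 = $564. Book value $5,900.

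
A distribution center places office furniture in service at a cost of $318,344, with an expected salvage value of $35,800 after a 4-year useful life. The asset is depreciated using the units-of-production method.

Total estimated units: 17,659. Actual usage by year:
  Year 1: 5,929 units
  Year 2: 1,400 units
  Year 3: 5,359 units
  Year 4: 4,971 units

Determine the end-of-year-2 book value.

$201,080

Depreciable base = $318,344 − $35,800 = $282,544.
Rate = $282,544 / 17,659 units = $16 per unit.
Year 1: 5,929 × $16 = $94,864. Book value $223,480.
Year 2: 1,400 × $16 = $22,400. Book value $201,080.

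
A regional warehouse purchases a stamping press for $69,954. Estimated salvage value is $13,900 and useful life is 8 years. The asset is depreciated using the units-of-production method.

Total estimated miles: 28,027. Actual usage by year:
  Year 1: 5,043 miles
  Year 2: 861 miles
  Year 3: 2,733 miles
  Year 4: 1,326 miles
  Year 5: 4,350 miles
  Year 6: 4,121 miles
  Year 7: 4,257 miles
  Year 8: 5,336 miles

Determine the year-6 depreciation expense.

$8,242

Depreciable base = $69,954 − $13,900 = $56,054.
Rate = $56,054 / 28,027 miles = $2 per mile.
Year 1: 5,043 × $2 = $10,086. Book value $59,868.
Year 2: 861 × $2 = $1,722. Book value $58,146.
Year 3: 2,733 × $2 = $5,466. Book value $52,680.
Year 4: 1,326 × $2 = $2,652. Book value $50,028.
Year 5: 4,350 × $2 = $8,700. Book value $41,328.
Year 6: 4,121 × $2 = $8,242. Book value $33,086.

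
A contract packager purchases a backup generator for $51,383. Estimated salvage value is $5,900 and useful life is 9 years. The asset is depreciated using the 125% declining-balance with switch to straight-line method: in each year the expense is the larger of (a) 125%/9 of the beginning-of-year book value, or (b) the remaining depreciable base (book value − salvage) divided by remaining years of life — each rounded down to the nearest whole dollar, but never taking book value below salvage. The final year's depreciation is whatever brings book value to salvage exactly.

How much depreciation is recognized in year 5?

Depreciable base = $51,383 − $5,900 = $45,483.
Year 1: DB = ⌊$51,383 × 125%/9⌋ = $7,136; SL = ⌊$45,483/9⌋ = $5,053 → take DB $7,136. Book value $44,247.
Year 2: DB = ⌊$44,247 × 125%/9⌋ = $6,145; SL = ⌊$38,347/8⌋ = $4,793 → take DB $6,145. Book value $38,102.
Year 3: DB = ⌊$38,102 × 125%/9⌋ = $5,291; SL = ⌊$32,202/7⌋ = $4,600 → take DB $5,291. Book value $32,811.
Year 4: DB = ⌊$32,811 × 125%/9⌋ = $4,557; SL = ⌊$26,911/6⌋ = $4,485 → take DB $4,557. Book value $28,254.
Year 5: DB = ⌊$28,254 × 125%/9⌋ = $3,924; SL = ⌊$22,354/5⌋ = $4,470 → take SL $4,470. Book value $23,784.

$4,470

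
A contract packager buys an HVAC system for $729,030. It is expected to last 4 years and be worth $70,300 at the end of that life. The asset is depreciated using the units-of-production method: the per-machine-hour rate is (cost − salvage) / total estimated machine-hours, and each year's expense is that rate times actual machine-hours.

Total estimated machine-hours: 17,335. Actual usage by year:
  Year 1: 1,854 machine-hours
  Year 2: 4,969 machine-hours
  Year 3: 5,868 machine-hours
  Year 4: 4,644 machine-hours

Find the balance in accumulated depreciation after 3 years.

Depreciable base = $729,030 − $70,300 = $658,730.
Rate = $658,730 / 17,335 machine-hours = $38 per machine-hour.
Year 1: 1,854 × $38 = $70,452. Book value $658,578.
Year 2: 4,969 × $38 = $188,822. Book value $469,756.
Year 3: 5,868 × $38 = $222,984. Book value $246,772.
Accumulated through year 3 = $729,030 − $246,772 = $482,258.

$482,258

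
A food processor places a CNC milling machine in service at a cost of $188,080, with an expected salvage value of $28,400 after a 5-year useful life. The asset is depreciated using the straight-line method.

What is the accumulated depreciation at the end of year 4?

$127,744

Depreciable base = $188,080 − $28,400 = $159,680.
Annual expense = $159,680 / 5 = $31,936.
End of year 1: book value $156,144.
End of year 2: book value $124,208.
End of year 3: book value $92,272.
End of year 4: book value $60,336.
Accumulated through year 4 = $188,080 − $60,336 = $127,744.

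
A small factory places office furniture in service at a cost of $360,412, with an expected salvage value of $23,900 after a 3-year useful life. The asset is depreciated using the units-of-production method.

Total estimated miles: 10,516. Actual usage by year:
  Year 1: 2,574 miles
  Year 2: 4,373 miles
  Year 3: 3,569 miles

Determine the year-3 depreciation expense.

$114,208

Depreciable base = $360,412 − $23,900 = $336,512.
Rate = $336,512 / 10,516 miles = $32 per mile.
Year 1: 2,574 × $32 = $82,368. Book value $278,044.
Year 2: 4,373 × $32 = $139,936. Book value $138,108.
Year 3: 3,569 × $32 = $114,208. Book value $23,900.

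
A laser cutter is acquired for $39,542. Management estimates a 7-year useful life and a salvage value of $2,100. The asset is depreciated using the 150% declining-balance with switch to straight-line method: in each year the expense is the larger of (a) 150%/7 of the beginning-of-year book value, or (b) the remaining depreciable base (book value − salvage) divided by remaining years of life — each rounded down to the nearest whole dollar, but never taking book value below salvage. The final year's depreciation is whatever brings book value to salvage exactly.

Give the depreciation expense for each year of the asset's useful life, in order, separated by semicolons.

$8,473; $6,657; $5,231; $4,270; $4,270; $4,270; $4,271

Depreciable base = $39,542 − $2,100 = $37,442.
Year 1: DB = ⌊$39,542 × 150%/7⌋ = $8,473; SL = ⌊$37,442/7⌋ = $5,348 → take DB $8,473. Book value $31,069.
Year 2: DB = ⌊$31,069 × 150%/7⌋ = $6,657; SL = ⌊$28,969/6⌋ = $4,828 → take DB $6,657. Book value $24,412.
Year 3: DB = ⌊$24,412 × 150%/7⌋ = $5,231; SL = ⌊$22,312/5⌋ = $4,462 → take DB $5,231. Book value $19,181.
Year 4: DB = ⌊$19,181 × 150%/7⌋ = $4,110; SL = ⌊$17,081/4⌋ = $4,270 → take SL $4,270. Book value $14,911.
Year 5: DB = ⌊$14,911 × 150%/7⌋ = $3,195; SL = ⌊$12,811/3⌋ = $4,270 → take SL $4,270. Book value $10,641.
Year 6: DB = ⌊$10,641 × 150%/7⌋ = $2,280; SL = ⌊$8,541/2⌋ = $4,270 → take SL $4,270. Book value $6,371.
Year 7 (final): $6,371 − $2,100 = $4,271. Book value $2,100.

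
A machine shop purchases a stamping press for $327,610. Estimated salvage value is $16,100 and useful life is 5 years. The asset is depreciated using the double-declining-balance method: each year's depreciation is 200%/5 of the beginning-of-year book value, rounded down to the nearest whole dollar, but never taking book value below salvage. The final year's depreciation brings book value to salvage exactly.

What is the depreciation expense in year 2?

Depreciable base = $327,610 − $16,100 = $311,510.
Year 1: ⌊$327,610 × 200%/5⌋ = $131,044. Book value $196,566.
Year 2: ⌊$196,566 × 200%/5⌋ = $78,626. Book value $117,940.

$78,626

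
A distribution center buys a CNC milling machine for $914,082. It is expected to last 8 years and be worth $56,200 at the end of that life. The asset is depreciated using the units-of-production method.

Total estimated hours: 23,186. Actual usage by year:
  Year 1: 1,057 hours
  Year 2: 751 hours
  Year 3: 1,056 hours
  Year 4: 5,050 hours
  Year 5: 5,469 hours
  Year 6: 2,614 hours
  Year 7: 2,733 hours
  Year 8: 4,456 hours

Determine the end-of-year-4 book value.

$621,264

Depreciable base = $914,082 − $56,200 = $857,882.
Rate = $857,882 / 23,186 hours = $37 per hour.
Year 1: 1,057 × $37 = $39,109. Book value $874,973.
Year 2: 751 × $37 = $27,787. Book value $847,186.
Year 3: 1,056 × $37 = $39,072. Book value $808,114.
Year 4: 5,050 × $37 = $186,850. Book value $621,264.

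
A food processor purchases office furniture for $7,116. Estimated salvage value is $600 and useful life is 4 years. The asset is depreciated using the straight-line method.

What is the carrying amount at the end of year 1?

Depreciable base = $7,116 − $600 = $6,516.
Annual expense = $6,516 / 4 = $1,629.
End of year 1: book value $5,487.

$5,487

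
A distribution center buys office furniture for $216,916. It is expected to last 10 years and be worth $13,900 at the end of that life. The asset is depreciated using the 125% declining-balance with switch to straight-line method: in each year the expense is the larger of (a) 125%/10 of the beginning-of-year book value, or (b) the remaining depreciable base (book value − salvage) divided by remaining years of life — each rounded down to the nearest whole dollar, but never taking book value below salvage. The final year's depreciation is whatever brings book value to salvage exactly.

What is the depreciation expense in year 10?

Depreciable base = $216,916 − $13,900 = $203,016.
Year 1: DB = ⌊$216,916 × 125%/10⌋ = $27,114; SL = ⌊$203,016/10⌋ = $20,301 → take DB $27,114. Book value $189,802.
Year 2: DB = ⌊$189,802 × 125%/10⌋ = $23,725; SL = ⌊$175,902/9⌋ = $19,544 → take DB $23,725. Book value $166,077.
Year 3: DB = ⌊$166,077 × 125%/10⌋ = $20,759; SL = ⌊$152,177/8⌋ = $19,022 → take DB $20,759. Book value $145,318.
Year 4: DB = ⌊$145,318 × 125%/10⌋ = $18,164; SL = ⌊$131,418/7⌋ = $18,774 → take SL $18,774. Book value $126,544.
Year 5: DB = ⌊$126,544 × 125%/10⌋ = $15,818; SL = ⌊$112,644/6⌋ = $18,774 → take SL $18,774. Book value $107,770.
Year 6: DB = ⌊$107,770 × 125%/10⌋ = $13,471; SL = ⌊$93,870/5⌋ = $18,774 → take SL $18,774. Book value $88,996.
Year 7: DB = ⌊$88,996 × 125%/10⌋ = $11,124; SL = ⌊$75,096/4⌋ = $18,774 → take SL $18,774. Book value $70,222.
Year 8: DB = ⌊$70,222 × 125%/10⌋ = $8,777; SL = ⌊$56,322/3⌋ = $18,774 → take SL $18,774. Book value $51,448.
Year 9: DB = ⌊$51,448 × 125%/10⌋ = $6,431; SL = ⌊$37,548/2⌋ = $18,774 → take SL $18,774. Book value $32,674.
Year 10 (final): $32,674 − $13,900 = $18,774. Book value $13,900.

$18,774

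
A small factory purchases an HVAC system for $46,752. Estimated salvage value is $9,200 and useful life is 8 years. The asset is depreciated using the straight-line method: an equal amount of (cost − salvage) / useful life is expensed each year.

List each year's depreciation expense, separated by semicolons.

$4,694; $4,694; $4,694; $4,694; $4,694; $4,694; $4,694; $4,694

Depreciable base = $46,752 − $9,200 = $37,552.
Annual expense = $37,552 / 8 = $4,694.
End of year 1: book value $42,058.
End of year 2: book value $37,364.
End of year 3: book value $32,670.
End of year 4: book value $27,976.
End of year 5: book value $23,282.
End of year 6: book value $18,588.
End of year 7: book value $13,894.
End of year 8: book value $9,200.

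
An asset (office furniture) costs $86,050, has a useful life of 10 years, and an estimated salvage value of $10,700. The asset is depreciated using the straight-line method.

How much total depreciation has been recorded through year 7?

Depreciable base = $86,050 − $10,700 = $75,350.
Annual expense = $75,350 / 10 = $7,535.
End of year 1: book value $78,515.
End of year 2: book value $70,980.
End of year 3: book value $63,445.
End of year 4: book value $55,910.
End of year 5: book value $48,375.
End of year 6: book value $40,840.
End of year 7: book value $33,305.
Accumulated through year 7 = $86,050 − $33,305 = $52,745.

$52,745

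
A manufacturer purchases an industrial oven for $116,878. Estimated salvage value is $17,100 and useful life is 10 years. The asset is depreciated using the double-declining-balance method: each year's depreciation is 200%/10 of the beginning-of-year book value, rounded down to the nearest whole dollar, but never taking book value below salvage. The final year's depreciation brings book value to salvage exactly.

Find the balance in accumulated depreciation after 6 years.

$86,238

Depreciable base = $116,878 − $17,100 = $99,778.
Year 1: ⌊$116,878 × 200%/10⌋ = $23,375. Book value $93,503.
Year 2: ⌊$93,503 × 200%/10⌋ = $18,700. Book value $74,803.
Year 3: ⌊$74,803 × 200%/10⌋ = $14,960. Book value $59,843.
Year 4: ⌊$59,843 × 200%/10⌋ = $11,968. Book value $47,875.
Year 5: ⌊$47,875 × 200%/10⌋ = $9,575. Book value $38,300.
Year 6: ⌊$38,300 × 200%/10⌋ = $7,660. Book value $30,640.
Accumulated through year 6 = $116,878 − $30,640 = $86,238.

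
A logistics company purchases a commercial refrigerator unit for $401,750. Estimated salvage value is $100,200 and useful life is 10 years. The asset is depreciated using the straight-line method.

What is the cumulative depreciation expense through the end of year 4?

$120,620

Depreciable base = $401,750 − $100,200 = $301,550.
Annual expense = $301,550 / 10 = $30,155.
End of year 1: book value $371,595.
End of year 2: book value $341,440.
End of year 3: book value $311,285.
End of year 4: book value $281,130.
Accumulated through year 4 = $401,750 − $281,130 = $120,620.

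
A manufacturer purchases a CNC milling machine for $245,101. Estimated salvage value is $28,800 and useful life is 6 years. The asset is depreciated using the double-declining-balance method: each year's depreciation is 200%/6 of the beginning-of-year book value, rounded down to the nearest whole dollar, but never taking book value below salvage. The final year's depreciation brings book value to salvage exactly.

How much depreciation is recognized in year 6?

Depreciable base = $245,101 − $28,800 = $216,301.
Year 1: ⌊$245,101 × 200%/6⌋ = $81,700. Book value $163,401.
Year 2: ⌊$163,401 × 200%/6⌋ = $54,467. Book value $108,934.
Year 3: ⌊$108,934 × 200%/6⌋ = $36,311. Book value $72,623.
Year 4: ⌊$72,623 × 200%/6⌋ = $24,207. Book value $48,416.
Year 5: ⌊$48,416 × 200%/6⌋ = $16,138. Book value $32,278.
Year 6 (final): $32,278 − $28,800 = $3,478. Book value $28,800.

$3,478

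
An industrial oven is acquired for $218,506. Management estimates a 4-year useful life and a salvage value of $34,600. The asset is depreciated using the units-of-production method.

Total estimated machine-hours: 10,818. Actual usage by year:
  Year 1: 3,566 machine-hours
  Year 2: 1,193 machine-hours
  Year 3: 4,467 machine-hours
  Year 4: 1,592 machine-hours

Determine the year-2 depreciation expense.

$20,281

Depreciable base = $218,506 − $34,600 = $183,906.
Rate = $183,906 / 10,818 machine-hours = $17 per machine-hour.
Year 1: 3,566 × $17 = $60,622. Book value $157,884.
Year 2: 1,193 × $17 = $20,281. Book value $137,603.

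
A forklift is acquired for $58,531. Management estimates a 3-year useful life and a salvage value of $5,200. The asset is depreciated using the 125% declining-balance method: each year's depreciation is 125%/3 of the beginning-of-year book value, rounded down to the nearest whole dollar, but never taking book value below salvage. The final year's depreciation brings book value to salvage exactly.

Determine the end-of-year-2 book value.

Depreciable base = $58,531 − $5,200 = $53,331.
Year 1: ⌊$58,531 × 125%/3⌋ = $24,387. Book value $34,144.
Year 2: ⌊$34,144 × 125%/3⌋ = $14,226. Book value $19,918.

$19,918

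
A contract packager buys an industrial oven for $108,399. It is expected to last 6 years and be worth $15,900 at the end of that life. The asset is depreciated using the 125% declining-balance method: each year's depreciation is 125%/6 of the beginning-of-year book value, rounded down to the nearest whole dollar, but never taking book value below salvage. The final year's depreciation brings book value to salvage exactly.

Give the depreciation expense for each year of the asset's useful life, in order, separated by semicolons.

Depreciable base = $108,399 − $15,900 = $92,499.
Year 1: ⌊$108,399 × 125%/6⌋ = $22,583. Book value $85,816.
Year 2: ⌊$85,816 × 125%/6⌋ = $17,878. Book value $67,938.
Year 3: ⌊$67,938 × 125%/6⌋ = $14,153. Book value $53,785.
Year 4: ⌊$53,785 × 125%/6⌋ = $11,205. Book value $42,580.
Year 5: ⌊$42,580 × 125%/6⌋ = $8,870. Book value $33,710.
Year 6 (final): $33,710 − $15,900 = $17,810. Book value $15,900.

$22,583; $17,878; $14,153; $11,205; $8,870; $17,810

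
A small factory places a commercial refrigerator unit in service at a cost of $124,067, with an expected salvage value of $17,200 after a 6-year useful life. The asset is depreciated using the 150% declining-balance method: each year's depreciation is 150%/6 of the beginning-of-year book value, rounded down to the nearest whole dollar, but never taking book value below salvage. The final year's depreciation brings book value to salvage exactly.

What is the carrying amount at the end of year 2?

$69,789

Depreciable base = $124,067 − $17,200 = $106,867.
Year 1: ⌊$124,067 × 150%/6⌋ = $31,016. Book value $93,051.
Year 2: ⌊$93,051 × 150%/6⌋ = $23,262. Book value $69,789.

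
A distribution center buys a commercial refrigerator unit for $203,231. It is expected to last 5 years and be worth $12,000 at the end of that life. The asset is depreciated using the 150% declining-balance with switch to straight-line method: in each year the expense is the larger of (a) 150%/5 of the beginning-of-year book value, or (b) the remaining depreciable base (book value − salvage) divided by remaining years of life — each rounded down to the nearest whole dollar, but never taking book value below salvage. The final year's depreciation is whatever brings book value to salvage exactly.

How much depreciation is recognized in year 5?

Depreciable base = $203,231 − $12,000 = $191,231.
Year 1: DB = ⌊$203,231 × 150%/5⌋ = $60,969; SL = ⌊$191,231/5⌋ = $38,246 → take DB $60,969. Book value $142,262.
Year 2: DB = ⌊$142,262 × 150%/5⌋ = $42,678; SL = ⌊$130,262/4⌋ = $32,565 → take DB $42,678. Book value $99,584.
Year 3: DB = ⌊$99,584 × 150%/5⌋ = $29,875; SL = ⌊$87,584/3⌋ = $29,194 → take DB $29,875. Book value $69,709.
Year 4: DB = ⌊$69,709 × 150%/5⌋ = $20,912; SL = ⌊$57,709/2⌋ = $28,854 → take SL $28,854. Book value $40,855.
Year 5 (final): $40,855 − $12,000 = $28,855. Book value $12,000.

$28,855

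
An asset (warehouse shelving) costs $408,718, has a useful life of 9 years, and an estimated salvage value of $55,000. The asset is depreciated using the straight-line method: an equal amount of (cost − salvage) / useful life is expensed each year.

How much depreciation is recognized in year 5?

$39,302

Depreciable base = $408,718 − $55,000 = $353,718.
Annual expense = $353,718 / 9 = $39,302.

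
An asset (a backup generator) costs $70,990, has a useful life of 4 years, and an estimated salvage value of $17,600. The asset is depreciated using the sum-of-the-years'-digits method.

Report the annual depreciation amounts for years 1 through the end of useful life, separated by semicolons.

$21,356; $16,017; $10,678; $5,339

Depreciable base = $70,990 − $17,600 = $53,390.
Sum of the years' digits = 4+3+2+1 = 10.
Year 1: $53,390 × 4/10 = $21,356. Book value $49,634.
Year 2: $53,390 × 3/10 = $16,017. Book value $33,617.
Year 3: $53,390 × 2/10 = $10,678. Book value $22,939.
Year 4: $53,390 × 1/10 = $5,339. Book value $17,600.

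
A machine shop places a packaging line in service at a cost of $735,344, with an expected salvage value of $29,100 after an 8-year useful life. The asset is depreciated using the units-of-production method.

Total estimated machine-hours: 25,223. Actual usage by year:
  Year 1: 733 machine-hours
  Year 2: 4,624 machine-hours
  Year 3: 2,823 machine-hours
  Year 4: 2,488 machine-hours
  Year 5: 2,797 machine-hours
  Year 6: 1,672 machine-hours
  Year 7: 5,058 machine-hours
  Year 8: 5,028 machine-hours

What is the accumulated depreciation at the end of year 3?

Depreciable base = $735,344 − $29,100 = $706,244.
Rate = $706,244 / 25,223 machine-hours = $28 per machine-hour.
Year 1: 733 × $28 = $20,524. Book value $714,820.
Year 2: 4,624 × $28 = $129,472. Book value $585,348.
Year 3: 2,823 × $28 = $79,044. Book value $506,304.
Accumulated through year 3 = $735,344 − $506,304 = $229,040.

$229,040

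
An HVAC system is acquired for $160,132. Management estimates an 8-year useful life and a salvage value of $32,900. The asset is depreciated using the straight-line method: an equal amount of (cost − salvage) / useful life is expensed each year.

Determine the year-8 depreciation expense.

Depreciable base = $160,132 − $32,900 = $127,232.
Annual expense = $127,232 / 8 = $15,904.

$15,904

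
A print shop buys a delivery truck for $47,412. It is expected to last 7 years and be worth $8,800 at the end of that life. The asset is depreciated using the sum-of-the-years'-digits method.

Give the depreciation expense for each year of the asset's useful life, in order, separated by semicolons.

Depreciable base = $47,412 − $8,800 = $38,612.
Sum of the years' digits = 7+6+5+4+3+2+1 = 28.
Year 1: $38,612 × 7/28 = $9,653. Book value $37,759.
Year 2: $38,612 × 6/28 = $8,274. Book value $29,485.
Year 3: $38,612 × 5/28 = $6,895. Book value $22,590.
Year 4: $38,612 × 4/28 = $5,516. Book value $17,074.
Year 5: $38,612 × 3/28 = $4,137. Book value $12,937.
Year 6: $38,612 × 2/28 = $2,758. Book value $10,179.
Year 7: $38,612 × 1/28 = $1,379. Book value $8,800.

$9,653; $8,274; $6,895; $5,516; $4,137; $2,758; $1,379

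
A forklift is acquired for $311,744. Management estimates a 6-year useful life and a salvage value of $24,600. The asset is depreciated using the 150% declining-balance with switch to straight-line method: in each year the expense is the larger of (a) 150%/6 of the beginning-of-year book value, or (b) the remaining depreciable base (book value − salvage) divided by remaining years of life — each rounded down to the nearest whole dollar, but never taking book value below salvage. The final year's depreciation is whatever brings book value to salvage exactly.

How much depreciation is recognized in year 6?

$35,639

Depreciable base = $311,744 − $24,600 = $287,144.
Year 1: DB = ⌊$311,744 × 150%/6⌋ = $77,936; SL = ⌊$287,144/6⌋ = $47,857 → take DB $77,936. Book value $233,808.
Year 2: DB = ⌊$233,808 × 150%/6⌋ = $58,452; SL = ⌊$209,208/5⌋ = $41,841 → take DB $58,452. Book value $175,356.
Year 3: DB = ⌊$175,356 × 150%/6⌋ = $43,839; SL = ⌊$150,756/4⌋ = $37,689 → take DB $43,839. Book value $131,517.
Year 4: DB = ⌊$131,517 × 150%/6⌋ = $32,879; SL = ⌊$106,917/3⌋ = $35,639 → take SL $35,639. Book value $95,878.
Year 5: DB = ⌊$95,878 × 150%/6⌋ = $23,969; SL = ⌊$71,278/2⌋ = $35,639 → take SL $35,639. Book value $60,239.
Year 6 (final): $60,239 − $24,600 = $35,639. Book value $24,600.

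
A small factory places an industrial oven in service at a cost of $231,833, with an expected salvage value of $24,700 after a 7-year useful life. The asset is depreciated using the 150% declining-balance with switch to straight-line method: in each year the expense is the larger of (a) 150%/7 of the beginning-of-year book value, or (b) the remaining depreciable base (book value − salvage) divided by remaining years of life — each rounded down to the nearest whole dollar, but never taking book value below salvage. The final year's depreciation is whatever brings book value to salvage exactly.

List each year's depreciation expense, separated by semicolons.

Depreciable base = $231,833 − $24,700 = $207,133.
Year 1: DB = ⌊$231,833 × 150%/7⌋ = $49,678; SL = ⌊$207,133/7⌋ = $29,590 → take DB $49,678. Book value $182,155.
Year 2: DB = ⌊$182,155 × 150%/7⌋ = $39,033; SL = ⌊$157,455/6⌋ = $26,242 → take DB $39,033. Book value $143,122.
Year 3: DB = ⌊$143,122 × 150%/7⌋ = $30,669; SL = ⌊$118,422/5⌋ = $23,684 → take DB $30,669. Book value $112,453.
Year 4: DB = ⌊$112,453 × 150%/7⌋ = $24,097; SL = ⌊$87,753/4⌋ = $21,938 → take DB $24,097. Book value $88,356.
Year 5: DB = ⌊$88,356 × 150%/7⌋ = $18,933; SL = ⌊$63,656/3⌋ = $21,218 → take SL $21,218. Book value $67,138.
Year 6: DB = ⌊$67,138 × 150%/7⌋ = $14,386; SL = ⌊$42,438/2⌋ = $21,219 → take SL $21,219. Book value $45,919.
Year 7 (final): $45,919 − $24,700 = $21,219. Book value $24,700.

$49,678; $39,033; $30,669; $24,097; $21,218; $21,219; $21,219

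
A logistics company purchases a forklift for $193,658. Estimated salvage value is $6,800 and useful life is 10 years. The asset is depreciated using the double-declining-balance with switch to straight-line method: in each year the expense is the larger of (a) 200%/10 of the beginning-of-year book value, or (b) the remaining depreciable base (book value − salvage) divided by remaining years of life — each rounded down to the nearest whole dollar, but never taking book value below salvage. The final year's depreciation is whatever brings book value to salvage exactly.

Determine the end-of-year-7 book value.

$39,776

Depreciable base = $193,658 − $6,800 = $186,858.
Year 1: DB = ⌊$193,658 × 200%/10⌋ = $38,731; SL = ⌊$186,858/10⌋ = $18,685 → take DB $38,731. Book value $154,927.
Year 2: DB = ⌊$154,927 × 200%/10⌋ = $30,985; SL = ⌊$148,127/9⌋ = $16,458 → take DB $30,985. Book value $123,942.
Year 3: DB = ⌊$123,942 × 200%/10⌋ = $24,788; SL = ⌊$117,142/8⌋ = $14,642 → take DB $24,788. Book value $99,154.
Year 4: DB = ⌊$99,154 × 200%/10⌋ = $19,830; SL = ⌊$92,354/7⌋ = $13,193 → take DB $19,830. Book value $79,324.
Year 5: DB = ⌊$79,324 × 200%/10⌋ = $15,864; SL = ⌊$72,524/6⌋ = $12,087 → take DB $15,864. Book value $63,460.
Year 6: DB = ⌊$63,460 × 200%/10⌋ = $12,692; SL = ⌊$56,660/5⌋ = $11,332 → take DB $12,692. Book value $50,768.
Year 7: DB = ⌊$50,768 × 200%/10⌋ = $10,153; SL = ⌊$43,968/4⌋ = $10,992 → take SL $10,992. Book value $39,776.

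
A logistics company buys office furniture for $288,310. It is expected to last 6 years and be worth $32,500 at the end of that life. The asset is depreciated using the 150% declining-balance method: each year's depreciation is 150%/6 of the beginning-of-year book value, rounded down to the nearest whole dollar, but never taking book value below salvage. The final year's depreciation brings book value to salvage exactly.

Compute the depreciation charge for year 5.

Depreciable base = $288,310 − $32,500 = $255,810.
Year 1: ⌊$288,310 × 150%/6⌋ = $72,077. Book value $216,233.
Year 2: ⌊$216,233 × 150%/6⌋ = $54,058. Book value $162,175.
Year 3: ⌊$162,175 × 150%/6⌋ = $40,543. Book value $121,632.
Year 4: ⌊$121,632 × 150%/6⌋ = $30,408. Book value $91,224.
Year 5: ⌊$91,224 × 150%/6⌋ = $22,806. Book value $68,418.

$22,806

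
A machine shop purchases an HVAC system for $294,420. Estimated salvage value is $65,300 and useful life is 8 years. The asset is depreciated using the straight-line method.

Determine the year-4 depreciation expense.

$28,640

Depreciable base = $294,420 − $65,300 = $229,120.
Annual expense = $229,120 / 8 = $28,640.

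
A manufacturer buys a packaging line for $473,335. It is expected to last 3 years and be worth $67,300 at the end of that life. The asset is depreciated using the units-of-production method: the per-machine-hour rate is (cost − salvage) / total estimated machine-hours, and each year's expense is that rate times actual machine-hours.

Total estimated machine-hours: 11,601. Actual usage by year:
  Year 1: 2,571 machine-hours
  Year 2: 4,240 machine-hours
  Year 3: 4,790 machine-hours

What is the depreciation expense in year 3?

Depreciable base = $473,335 − $67,300 = $406,035.
Rate = $406,035 / 11,601 machine-hours = $35 per machine-hour.
Year 1: 2,571 × $35 = $89,985. Book value $383,350.
Year 2: 4,240 × $35 = $148,400. Book value $234,950.
Year 3: 4,790 × $35 = $167,650. Book value $67,300.

$167,650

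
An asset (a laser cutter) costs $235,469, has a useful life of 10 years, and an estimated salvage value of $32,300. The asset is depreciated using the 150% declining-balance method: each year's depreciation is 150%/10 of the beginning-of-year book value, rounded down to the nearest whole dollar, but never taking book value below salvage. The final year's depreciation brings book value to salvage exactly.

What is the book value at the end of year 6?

$88,808

Depreciable base = $235,469 − $32,300 = $203,169.
Year 1: ⌊$235,469 × 150%/10⌋ = $35,320. Book value $200,149.
Year 2: ⌊$200,149 × 150%/10⌋ = $30,022. Book value $170,127.
Year 3: ⌊$170,127 × 150%/10⌋ = $25,519. Book value $144,608.
Year 4: ⌊$144,608 × 150%/10⌋ = $21,691. Book value $122,917.
Year 5: ⌊$122,917 × 150%/10⌋ = $18,437. Book value $104,480.
Year 6: ⌊$104,480 × 150%/10⌋ = $15,672. Book value $88,808.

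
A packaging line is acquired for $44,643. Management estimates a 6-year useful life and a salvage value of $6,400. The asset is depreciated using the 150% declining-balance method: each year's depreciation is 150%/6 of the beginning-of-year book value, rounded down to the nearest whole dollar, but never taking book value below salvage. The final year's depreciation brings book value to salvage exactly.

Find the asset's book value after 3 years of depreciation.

Depreciable base = $44,643 − $6,400 = $38,243.
Year 1: ⌊$44,643 × 150%/6⌋ = $11,160. Book value $33,483.
Year 2: ⌊$33,483 × 150%/6⌋ = $8,370. Book value $25,113.
Year 3: ⌊$25,113 × 150%/6⌋ = $6,278. Book value $18,835.

$18,835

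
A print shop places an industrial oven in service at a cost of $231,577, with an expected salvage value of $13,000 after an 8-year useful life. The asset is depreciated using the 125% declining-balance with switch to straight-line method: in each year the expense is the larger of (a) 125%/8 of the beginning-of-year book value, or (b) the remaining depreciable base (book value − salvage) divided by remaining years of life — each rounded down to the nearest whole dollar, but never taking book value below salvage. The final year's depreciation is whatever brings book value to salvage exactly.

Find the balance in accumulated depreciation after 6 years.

$168,135

Depreciable base = $231,577 − $13,000 = $218,577.
Year 1: DB = ⌊$231,577 × 125%/8⌋ = $36,183; SL = ⌊$218,577/8⌋ = $27,322 → take DB $36,183. Book value $195,394.
Year 2: DB = ⌊$195,394 × 125%/8⌋ = $30,530; SL = ⌊$182,394/7⌋ = $26,056 → take DB $30,530. Book value $164,864.
Year 3: DB = ⌊$164,864 × 125%/8⌋ = $25,760; SL = ⌊$151,864/6⌋ = $25,310 → take DB $25,760. Book value $139,104.
Year 4: DB = ⌊$139,104 × 125%/8⌋ = $21,735; SL = ⌊$126,104/5⌋ = $25,220 → take SL $25,220. Book value $113,884.
Year 5: DB = ⌊$113,884 × 125%/8⌋ = $17,794; SL = ⌊$100,884/4⌋ = $25,221 → take SL $25,221. Book value $88,663.
Year 6: DB = ⌊$88,663 × 125%/8⌋ = $13,853; SL = ⌊$75,663/3⌋ = $25,221 → take SL $25,221. Book value $63,442.
Accumulated through year 6 = $231,577 − $63,442 = $168,135.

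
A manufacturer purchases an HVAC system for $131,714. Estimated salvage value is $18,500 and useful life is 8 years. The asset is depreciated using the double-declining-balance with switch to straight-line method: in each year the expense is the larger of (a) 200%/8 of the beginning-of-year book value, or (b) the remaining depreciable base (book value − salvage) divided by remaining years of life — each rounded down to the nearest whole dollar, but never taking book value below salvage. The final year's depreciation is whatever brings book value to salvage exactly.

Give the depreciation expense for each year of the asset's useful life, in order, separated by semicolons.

$32,928; $24,696; $18,522; $13,892; $10,419; $7,814; $4,943; $0

Depreciable base = $131,714 − $18,500 = $113,214.
Year 1: DB = ⌊$131,714 × 200%/8⌋ = $32,928; SL = ⌊$113,214/8⌋ = $14,151 → take DB $32,928. Book value $98,786.
Year 2: DB = ⌊$98,786 × 200%/8⌋ = $24,696; SL = ⌊$80,286/7⌋ = $11,469 → take DB $24,696. Book value $74,090.
Year 3: DB = ⌊$74,090 × 200%/8⌋ = $18,522; SL = ⌊$55,590/6⌋ = $9,265 → take DB $18,522. Book value $55,568.
Year 4: DB = ⌊$55,568 × 200%/8⌋ = $13,892; SL = ⌊$37,068/5⌋ = $7,413 → take DB $13,892. Book value $41,676.
Year 5: DB = ⌊$41,676 × 200%/8⌋ = $10,419; SL = ⌊$23,176/4⌋ = $5,794 → take DB $10,419. Book value $31,257.
Year 6: DB = ⌊$31,257 × 200%/8⌋ = $7,814; SL = ⌊$12,757/3⌋ = $4,252 → take DB $7,814. Book value $23,443.
Year 7: DB = ⌊$23,443 × 200%/8⌋ = $5,860; SL = ⌊$4,943/2⌋ = $2,471 → take DB $5,860, capped at $4,943. Book value $18,500.
Year 8 (final): $18,500 − $18,500 = $0. Book value $18,500.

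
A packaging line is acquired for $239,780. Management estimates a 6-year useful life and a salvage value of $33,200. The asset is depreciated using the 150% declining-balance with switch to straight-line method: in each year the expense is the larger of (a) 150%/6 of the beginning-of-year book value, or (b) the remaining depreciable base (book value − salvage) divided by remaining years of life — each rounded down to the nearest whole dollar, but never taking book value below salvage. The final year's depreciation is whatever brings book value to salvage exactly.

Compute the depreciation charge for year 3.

$33,719

Depreciable base = $239,780 − $33,200 = $206,580.
Year 1: DB = ⌊$239,780 × 150%/6⌋ = $59,945; SL = ⌊$206,580/6⌋ = $34,430 → take DB $59,945. Book value $179,835.
Year 2: DB = ⌊$179,835 × 150%/6⌋ = $44,958; SL = ⌊$146,635/5⌋ = $29,327 → take DB $44,958. Book value $134,877.
Year 3: DB = ⌊$134,877 × 150%/6⌋ = $33,719; SL = ⌊$101,677/4⌋ = $25,419 → take DB $33,719. Book value $101,158.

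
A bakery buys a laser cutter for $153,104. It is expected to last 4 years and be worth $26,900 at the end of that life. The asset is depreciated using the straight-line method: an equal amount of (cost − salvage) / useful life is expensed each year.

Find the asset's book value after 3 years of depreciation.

$58,451

Depreciable base = $153,104 − $26,900 = $126,204.
Annual expense = $126,204 / 4 = $31,551.
End of year 1: book value $121,553.
End of year 2: book value $90,002.
End of year 3: book value $58,451.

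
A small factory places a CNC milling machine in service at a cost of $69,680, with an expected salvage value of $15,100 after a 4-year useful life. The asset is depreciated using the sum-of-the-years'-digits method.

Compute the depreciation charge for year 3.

Depreciable base = $69,680 − $15,100 = $54,580.
Sum of the years' digits = 4+3+2+1 = 10.
Year 1: $54,580 × 4/10 = $21,832. Book value $47,848.
Year 2: $54,580 × 3/10 = $16,374. Book value $31,474.
Year 3: $54,580 × 2/10 = $10,916. Book value $20,558.

$10,916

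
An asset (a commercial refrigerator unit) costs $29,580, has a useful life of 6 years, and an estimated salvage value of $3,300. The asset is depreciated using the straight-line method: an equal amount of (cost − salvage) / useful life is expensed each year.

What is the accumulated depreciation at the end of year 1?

Depreciable base = $29,580 − $3,300 = $26,280.
Annual expense = $26,280 / 6 = $4,380.
End of year 1: book value $25,200.
Accumulated through year 1 = $29,580 − $25,200 = $4,380.

$4,380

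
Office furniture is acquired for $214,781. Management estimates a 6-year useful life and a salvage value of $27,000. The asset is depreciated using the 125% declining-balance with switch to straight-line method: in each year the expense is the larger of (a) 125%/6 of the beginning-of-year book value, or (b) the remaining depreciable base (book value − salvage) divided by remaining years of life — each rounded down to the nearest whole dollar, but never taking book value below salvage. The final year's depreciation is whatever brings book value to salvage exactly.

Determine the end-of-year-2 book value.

Depreciable base = $214,781 − $27,000 = $187,781.
Year 1: DB = ⌊$214,781 × 125%/6⌋ = $44,746; SL = ⌊$187,781/6⌋ = $31,296 → take DB $44,746. Book value $170,035.
Year 2: DB = ⌊$170,035 × 125%/6⌋ = $35,423; SL = ⌊$143,035/5⌋ = $28,607 → take DB $35,423. Book value $134,612.

$134,612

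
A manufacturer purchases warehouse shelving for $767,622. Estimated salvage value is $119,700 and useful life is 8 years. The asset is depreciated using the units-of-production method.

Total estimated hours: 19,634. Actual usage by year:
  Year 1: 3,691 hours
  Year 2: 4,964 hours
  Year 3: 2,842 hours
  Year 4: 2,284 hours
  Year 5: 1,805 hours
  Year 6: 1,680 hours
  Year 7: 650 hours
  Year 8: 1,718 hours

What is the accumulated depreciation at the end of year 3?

Depreciable base = $767,622 − $119,700 = $647,922.
Rate = $647,922 / 19,634 hours = $33 per hour.
Year 1: 3,691 × $33 = $121,803. Book value $645,819.
Year 2: 4,964 × $33 = $163,812. Book value $482,007.
Year 3: 2,842 × $33 = $93,786. Book value $388,221.
Accumulated through year 3 = $767,622 − $388,221 = $379,401.

$379,401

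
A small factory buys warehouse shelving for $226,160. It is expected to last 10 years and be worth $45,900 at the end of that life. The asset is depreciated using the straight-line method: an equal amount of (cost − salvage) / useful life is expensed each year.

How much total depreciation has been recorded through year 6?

$108,156

Depreciable base = $226,160 − $45,900 = $180,260.
Annual expense = $180,260 / 10 = $18,026.
End of year 1: book value $208,134.
End of year 2: book value $190,108.
End of year 3: book value $172,082.
End of year 4: book value $154,056.
End of year 5: book value $136,030.
End of year 6: book value $118,004.
Accumulated through year 6 = $226,160 − $118,004 = $108,156.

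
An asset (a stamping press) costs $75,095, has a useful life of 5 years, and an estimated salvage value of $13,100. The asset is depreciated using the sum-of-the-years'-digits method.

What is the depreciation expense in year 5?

Depreciable base = $75,095 − $13,100 = $61,995.
Sum of the years' digits = 5+4+3+2+1 = 15.
Year 1: $61,995 × 5/15 = $20,665. Book value $54,430.
Year 2: $61,995 × 4/15 = $16,532. Book value $37,898.
Year 3: $61,995 × 3/15 = $12,399. Book value $25,499.
Year 4: $61,995 × 2/15 = $8,266. Book value $17,233.
Year 5: $61,995 × 1/15 = $4,133. Book value $13,100.

$4,133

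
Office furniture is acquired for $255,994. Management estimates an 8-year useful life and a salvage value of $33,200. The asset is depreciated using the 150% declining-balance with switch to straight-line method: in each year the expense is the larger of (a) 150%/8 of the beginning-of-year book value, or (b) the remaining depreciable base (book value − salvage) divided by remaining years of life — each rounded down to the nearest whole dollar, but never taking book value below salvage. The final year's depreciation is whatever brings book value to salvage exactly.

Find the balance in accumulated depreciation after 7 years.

Depreciable base = $255,994 − $33,200 = $222,794.
Year 1: DB = ⌊$255,994 × 150%/8⌋ = $47,998; SL = ⌊$222,794/8⌋ = $27,849 → take DB $47,998. Book value $207,996.
Year 2: DB = ⌊$207,996 × 150%/8⌋ = $38,999; SL = ⌊$174,796/7⌋ = $24,970 → take DB $38,999. Book value $168,997.
Year 3: DB = ⌊$168,997 × 150%/8⌋ = $31,686; SL = ⌊$135,797/6⌋ = $22,632 → take DB $31,686. Book value $137,311.
Year 4: DB = ⌊$137,311 × 150%/8⌋ = $25,745; SL = ⌊$104,111/5⌋ = $20,822 → take DB $25,745. Book value $111,566.
Year 5: DB = ⌊$111,566 × 150%/8⌋ = $20,918; SL = ⌊$78,366/4⌋ = $19,591 → take DB $20,918. Book value $90,648.
Year 6: DB = ⌊$90,648 × 150%/8⌋ = $16,996; SL = ⌊$57,448/3⌋ = $19,149 → take SL $19,149. Book value $71,499.
Year 7: DB = ⌊$71,499 × 150%/8⌋ = $13,406; SL = ⌊$38,299/2⌋ = $19,149 → take SL $19,149. Book value $52,350.
Accumulated through year 7 = $255,994 − $52,350 = $203,644.

$203,644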